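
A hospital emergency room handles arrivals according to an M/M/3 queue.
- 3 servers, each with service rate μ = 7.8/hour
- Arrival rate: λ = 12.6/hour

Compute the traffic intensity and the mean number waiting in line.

Traffic intensity: ρ = λ/(cμ) = 12.6/(3×7.8) = 0.5385
Since ρ = 0.5385 < 1, system is stable.
Offered load a = λ/μ = cρ = 12.6/7.8 = 1.6154
P₀ = [ Σₙ₌₀^2 aⁿ/n! + a^3/(3!(1-ρ)) ]⁻¹
Σ = a^0/0! + a^1/1! + a^2/2! = 1.0000 + 1.6154 + 1.3047 = 3.9201
a^3/(3!(1-ρ)) = 4.2153/(6 × 0.46154) = 1.5222
P₀ = 1/(3.9201 + 1.5222) = 0.1837
Lq = P₀·a^3·ρ / (3!(1-ρ)²) = 0.1837 × 4.2153 × 0.5385 / (6 × 0.2130) = 0.3263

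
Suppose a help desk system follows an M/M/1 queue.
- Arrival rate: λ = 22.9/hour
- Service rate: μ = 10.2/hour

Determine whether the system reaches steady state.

Stability requires ρ = λ/(cμ) < 1
ρ = 22.9/(1 × 10.2) = 22.9/10.20 = 2.2451
Since 2.2451 ≥ 1, the system is UNSTABLE.
Queue grows without bound. Need μ > λ = 22.9.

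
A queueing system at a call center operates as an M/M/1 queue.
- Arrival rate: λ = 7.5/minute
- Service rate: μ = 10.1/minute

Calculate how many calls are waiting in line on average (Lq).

ρ = λ/μ = 7.5/10.1 = 0.7426
For M/M/1: Lq = λ²/(μ(μ-λ))
Lq = 56.25/(10.1 × 2.60)
Lq = 2.1420 calls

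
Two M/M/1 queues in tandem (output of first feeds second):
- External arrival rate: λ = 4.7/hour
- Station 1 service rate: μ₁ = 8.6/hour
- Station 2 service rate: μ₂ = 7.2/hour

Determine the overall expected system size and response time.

By Jackson's theorem, each station behaves as independent M/M/1.
Station 1: ρ₁ = 4.7/8.6 = 0.5465, L₁ = ρ₁/(1-ρ₁) = λ/(μ₁-λ) = 4.7/3.90 = 1.2051
Station 2: ρ₂ = 4.7/7.2 = 0.6528, L₂ = ρ₂/(1-ρ₂) = λ/(μ₂-λ) = 4.7/2.50 = 1.8800
Total: L = L₁ + L₂ = 1.2051 + 1.8800 = 3.0851
W = L/λ = 3.0851/4.7 = 0.6564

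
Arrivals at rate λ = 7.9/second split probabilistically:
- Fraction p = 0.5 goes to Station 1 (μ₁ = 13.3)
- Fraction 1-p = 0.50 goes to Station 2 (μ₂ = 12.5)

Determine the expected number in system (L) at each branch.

Effective rates: λ₁ = 7.9×0.5 = 3.95, λ₂ = 7.9×0.50 = 3.95
Station 1: ρ₁ = 3.95/13.3 = 0.2970, L₁ = ρ₁/(1-ρ₁) = 0.2970/(1-0.2970) = 0.4225
Station 2: ρ₂ = 3.95/12.5 = 0.3160, L₂ = ρ₂/(1-ρ₂) = 0.3160/(1-0.3160) = 0.4620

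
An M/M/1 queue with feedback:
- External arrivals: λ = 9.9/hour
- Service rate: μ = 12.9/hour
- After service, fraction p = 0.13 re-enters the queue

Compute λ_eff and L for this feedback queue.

Effective arrival rate: λ_eff = λ/(1-p) = 9.9/(1-0.13) = 9.9/0.87 = 11.37931
ρ = λ_eff/μ = 11.37931/12.9 = 0.882117
L = ρ/(1-ρ) = 0.882117/(1-0.882117) = 7.4830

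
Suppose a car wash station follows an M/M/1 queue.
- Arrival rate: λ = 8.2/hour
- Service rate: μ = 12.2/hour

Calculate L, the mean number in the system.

ρ = λ/μ = 8.2/12.2 = 0.6721
For M/M/1: L = λ/(μ-λ)
L = 8.2/(12.2-8.2) = 8.2/4.00
L = 2.0500 cars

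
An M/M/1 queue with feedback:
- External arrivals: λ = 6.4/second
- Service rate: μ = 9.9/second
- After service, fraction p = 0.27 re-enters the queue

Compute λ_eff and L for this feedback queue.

Effective arrival rate: λ_eff = λ/(1-p) = 6.4/(1-0.27) = 6.4/0.73 = 8.76712
ρ = λ_eff/μ = 8.76712/9.9 = 0.885568
L = ρ/(1-ρ) = 0.885568/(1-0.885568) = 7.7388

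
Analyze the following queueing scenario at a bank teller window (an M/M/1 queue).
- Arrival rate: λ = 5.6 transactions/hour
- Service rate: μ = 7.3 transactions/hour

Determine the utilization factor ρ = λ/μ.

Server utilization: ρ = λ/μ
ρ = 5.6/7.3 = 0.7671
The server is busy 76.71% of the time.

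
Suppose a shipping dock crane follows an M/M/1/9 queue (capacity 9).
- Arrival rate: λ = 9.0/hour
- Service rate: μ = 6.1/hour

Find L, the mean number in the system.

ρ = λ/μ = 9.0/6.1 = 1.47541
P₀ = (1-ρ)/(1-ρ^(K+1)) = (1-1.47541)/(1-1.47541^10) = -0.4754/-47.8796 = 0.009929
P_K = P₀×ρ^K = 0.0099293 × 1.47541^9 = 0.0099293 × 33.1295 = 0.3290
L = ρ[1 - (K+1)ρ^K + Kρ^(K+1)] / [(1-ρ)(1-ρ^(K+1))]
L = 1.47541 × (1 - 10×33.1295 + 9×48.8796) / ((1 - 1.47541) × (1 - 48.8796)) = 7.1054 containers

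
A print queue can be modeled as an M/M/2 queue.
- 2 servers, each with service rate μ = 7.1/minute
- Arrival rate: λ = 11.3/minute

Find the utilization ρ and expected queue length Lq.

Traffic intensity: ρ = λ/(cμ) = 11.3/(2×7.1) = 0.7958
Since ρ = 0.7958 < 1, system is stable.
Offered load a = λ/μ = cρ = 11.3/7.1 = 1.5915
P₀ = [ Σₙ₌₀^1 aⁿ/n! + a^2/(2!(1-ρ)) ]⁻¹
Σ = a^0/0! + a^1/1! = 1.0000 + 1.5915 = 2.5915
a^2/(2!(1-ρ)) = 2.53303/(2 × 0.204225) = 6.2016
P₀ = 1/(2.5915 + 6.2016) = 0.1137
Lq = P₀·a^2·ρ / (2!(1-ρ)²) = 0.113725 × 2.53303 × 0.795775 / (2 × 0.0417080) = 2.7481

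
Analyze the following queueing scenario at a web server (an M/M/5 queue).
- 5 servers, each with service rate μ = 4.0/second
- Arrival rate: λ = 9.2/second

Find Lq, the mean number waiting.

Traffic intensity: ρ = λ/(cμ) = 9.2/(5×4.0) = 0.4600
Since ρ = 0.4600 < 1, system is stable.
Offered load a = λ/μ = cρ = 9.2/4.0 = 2.3000
P₀ = [ Σₙ₌₀^4 aⁿ/n! + a^5/(5!(1-ρ)) ]⁻¹
Σ = a^0/0! + a^1/1! + a^2/2! + a^3/3! + a^4/4! = 1.0000 + 2.3000 + 2.6450 + 2.0278 + 1.1660 = 9.1388
a^5/(5!(1-ρ)) = 64.3634/(120 × 0.5400) = 0.9933
P₀ = 1/(9.1388 + 0.9933) = 0.09870
Lq = P₀·a^5·ρ / (5!(1-ρ)²) = 0.09870 × 64.3634 × 0.4600 / (120 × 0.2916) = 0.08351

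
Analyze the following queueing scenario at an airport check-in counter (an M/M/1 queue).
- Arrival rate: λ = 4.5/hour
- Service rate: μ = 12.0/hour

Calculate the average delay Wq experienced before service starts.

First, compute utilization: ρ = λ/μ = 4.5/12.0 = 0.3750
For M/M/1: Wq = λ/(μ(μ-λ))
Wq = 4.5/(12.0 × (12.0-4.5))
Wq = 4.5/(12.0 × 7.50)
Wq = 0.05000 hours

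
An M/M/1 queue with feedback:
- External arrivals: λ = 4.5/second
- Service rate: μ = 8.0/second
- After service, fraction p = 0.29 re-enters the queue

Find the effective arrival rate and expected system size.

Effective arrival rate: λ_eff = λ/(1-p) = 4.5/(1-0.29) = 4.5/0.71 = 6.33803
ρ = λ_eff/μ = 6.33803/8.0 = 0.792254
L = ρ/(1-ρ) = 0.792254/(1-0.792254) = 3.8136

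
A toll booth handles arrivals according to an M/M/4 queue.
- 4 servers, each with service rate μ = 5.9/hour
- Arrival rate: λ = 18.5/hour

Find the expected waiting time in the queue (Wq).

Traffic intensity: ρ = λ/(cμ) = 18.5/(4×5.9) = 0.7839
Since ρ = 0.7839 < 1, system is stable.
Offered load a = λ/μ = cρ = 18.5/5.9 = 3.1356
P₀ = [ Σₙ₌₀^3 aⁿ/n! + a^4/(4!(1-ρ)) ]⁻¹
Σ = a^0/0! + a^1/1! + a^2/2! + a^3/3! = 1.00000 + 3.13559 + 4.91597 + 5.13816 = 14.1897
a^4/(4!(1-ρ)) = 96.6671/(24 × 0.216102) = 18.6384
P₀ = 1/(14.1897 + 18.6384) = 0.03046
Lq = P₀·a^4·ρ / (4!(1-ρ)²) = 0.030462 × 96.6671 × 0.78390 / (24 × 0.046700) = 2.0595
Wq = Lq/λ = 2.0595/18.5 = 0.1113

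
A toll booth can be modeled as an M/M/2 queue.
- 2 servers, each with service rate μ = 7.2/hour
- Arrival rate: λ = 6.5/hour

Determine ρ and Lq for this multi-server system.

Traffic intensity: ρ = λ/(cμ) = 6.5/(2×7.2) = 0.4514
Since ρ = 0.4514 < 1, system is stable.
Offered load a = λ/μ = cρ = 6.5/7.2 = 0.9028
P₀ = [ Σₙ₌₀^1 aⁿ/n! + a^2/(2!(1-ρ)) ]⁻¹
Σ = a^0/0! + a^1/1! = 1.0000 + 0.9028 = 1.9028
a^2/(2!(1-ρ)) = 0.8150/(2 × 0.5486) = 0.7428
P₀ = 1/(1.9028 + 0.7428) = 0.3780
Lq = P₀·a^2·ρ / (2!(1-ρ)²) = 0.3780 × 0.8150 × 0.4514 / (2 × 0.3010) = 0.2310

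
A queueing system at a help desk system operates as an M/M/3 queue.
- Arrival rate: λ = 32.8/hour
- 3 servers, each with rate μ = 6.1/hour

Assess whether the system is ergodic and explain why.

Stability requires ρ = λ/(cμ) < 1
ρ = 32.8/(3 × 6.1) = 32.8/18.30 = 1.7923
Since 1.7923 ≥ 1, the system is UNSTABLE.
Need c > λ/μ = 32.8/6.1 = 5.38.
Minimum servers needed: c = 6.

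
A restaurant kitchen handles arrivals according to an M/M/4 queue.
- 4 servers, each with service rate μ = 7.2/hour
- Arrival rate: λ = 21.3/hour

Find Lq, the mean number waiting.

Traffic intensity: ρ = λ/(cμ) = 21.3/(4×7.2) = 0.7396
Since ρ = 0.7396 < 1, system is stable.
Offered load a = λ/μ = cρ = 21.3/7.2 = 2.9583
P₀ = [ Σₙ₌₀^3 aⁿ/n! + a^4/(4!(1-ρ)) ]⁻¹
Σ = a^0/0! + a^1/1! + a^2/2! + a^3/3! = 1.0000 + 2.9583 + 4.3759 + 4.3151 = 12.6493
a^4/(4!(1-ρ)) = 76.59288/(24 × 0.2604167) = 12.2549
P₀ = 1/(12.6493 + 12.2549) = 0.04015
Lq = P₀·a^4·ρ / (4!(1-ρ)²) = 0.040154 × 76.5929 × 0.73958 / (24 × 0.067817) = 1.3975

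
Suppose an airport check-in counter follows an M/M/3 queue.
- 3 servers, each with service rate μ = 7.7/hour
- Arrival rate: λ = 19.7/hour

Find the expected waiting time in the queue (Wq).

Traffic intensity: ρ = λ/(cμ) = 19.7/(3×7.7) = 0.8528
Since ρ = 0.8528 < 1, system is stable.
Offered load a = λ/μ = cρ = 19.7/7.7 = 2.5584
P₀ = [ Σₙ₌₀^2 aⁿ/n! + a^3/(3!(1-ρ)) ]⁻¹
Σ = a^0/0! + a^1/1! + a^2/2! = 1.00000 + 2.55844 + 3.27281 = 6.8313
a^3/(3!(1-ρ)) = 16.7466/(6 × 0.147186) = 18.9631
P₀ = 1/(6.8313 + 18.9631) = 0.03877
Lq = P₀·a^3·ρ / (3!(1-ρ)²) = 0.0387682 × 16.7466 × 0.852814 / (6 × 0.0216638) = 4.2596
Wq = Lq/λ = 4.2596/19.7 = 0.2162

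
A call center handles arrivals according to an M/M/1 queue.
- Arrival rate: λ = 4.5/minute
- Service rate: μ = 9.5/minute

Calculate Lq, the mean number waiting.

ρ = λ/μ = 4.5/9.5 = 0.4737
For M/M/1: Lq = λ²/(μ(μ-λ))
Lq = 20.25/(9.5 × 5.00)
Lq = 0.4263 calls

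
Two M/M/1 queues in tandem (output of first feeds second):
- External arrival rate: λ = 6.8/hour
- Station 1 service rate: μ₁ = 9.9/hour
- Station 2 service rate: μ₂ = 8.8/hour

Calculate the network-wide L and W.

By Jackson's theorem, each station behaves as independent M/M/1.
Station 1: ρ₁ = 6.8/9.9 = 0.6869, L₁ = ρ₁/(1-ρ₁) = λ/(μ₁-λ) = 6.8/3.10 = 2.1935
Station 2: ρ₂ = 6.8/8.8 = 0.7727, L₂ = ρ₂/(1-ρ₂) = λ/(μ₂-λ) = 6.8/2.00 = 3.4000
Total: L = L₁ + L₂ = 2.1935 + 3.4000 = 5.5935
W = L/λ = 5.5935/6.8 = 0.8226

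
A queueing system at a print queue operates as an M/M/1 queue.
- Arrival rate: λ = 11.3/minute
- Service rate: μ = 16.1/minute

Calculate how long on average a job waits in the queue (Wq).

First, compute utilization: ρ = λ/μ = 11.3/16.1 = 0.7019
For M/M/1: Wq = λ/(μ(μ-λ))
Wq = 11.3/(16.1 × (16.1-11.3))
Wq = 11.3/(16.1 × 4.80)
Wq = 0.1462 minutes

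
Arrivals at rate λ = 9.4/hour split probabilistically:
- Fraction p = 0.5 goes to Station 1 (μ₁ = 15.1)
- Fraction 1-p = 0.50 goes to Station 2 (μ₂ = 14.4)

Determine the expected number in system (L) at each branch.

Effective rates: λ₁ = 9.4×0.5 = 4.7, λ₂ = 9.4×0.50 = 4.7
Station 1: ρ₁ = 4.7/15.1 = 0.31126, L₁ = ρ₁/(1-ρ₁) = 0.31126/(1-0.31126) = 0.4519
Station 2: ρ₂ = 4.7/14.4 = 0.32639, L₂ = ρ₂/(1-ρ₂) = 0.32639/(1-0.32639) = 0.4845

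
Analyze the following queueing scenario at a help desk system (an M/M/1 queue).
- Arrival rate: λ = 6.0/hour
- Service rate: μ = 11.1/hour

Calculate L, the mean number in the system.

ρ = λ/μ = 6.0/11.1 = 0.5405
For M/M/1: L = λ/(μ-λ)
L = 6.0/(11.1-6.0) = 6.0/5.10
L = 1.1765 tickets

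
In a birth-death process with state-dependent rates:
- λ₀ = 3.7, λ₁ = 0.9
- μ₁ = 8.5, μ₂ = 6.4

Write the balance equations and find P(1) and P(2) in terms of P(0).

Balance equations:
State 0: λ₀P₀ = μ₁P₁ → P₁ = (λ₀/μ₁)P₀ = (3.7/8.5)P₀ = 0.4353P₀
State 1: P₂ = (λ₀λ₁)/(μ₁μ₂)P₀ = (3.7×0.9)/(8.5×6.4)P₀ = 0.06121P₀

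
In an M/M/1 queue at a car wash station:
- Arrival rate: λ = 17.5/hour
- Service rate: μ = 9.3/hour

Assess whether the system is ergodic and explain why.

Stability requires ρ = λ/(cμ) < 1
ρ = 17.5/(1 × 9.3) = 17.5/9.30 = 1.8817
Since 1.8817 ≥ 1, the system is UNSTABLE.
Queue grows without bound. Need μ > λ = 17.5.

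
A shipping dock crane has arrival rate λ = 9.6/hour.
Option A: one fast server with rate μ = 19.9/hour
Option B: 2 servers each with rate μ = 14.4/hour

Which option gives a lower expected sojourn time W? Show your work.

Option A: single server μ = 19.9 (M/M/1)
  ρ_A = 9.6/19.9 = 0.4824
  W_A = 1/(μ-λ) = 1/(19.9-9.6) = 1/10.30 = 0.09709

Option B: 2 servers μ = 14.4 (M/M/2)
  ρ_B = λ/(cμ) = 9.6/(2×14.4) = 0.3333
  Offered load a = λ/μ = cρ = 9.6/14.4 = 0.6667
  P₀ = [ Σₙ₌₀^1 aⁿ/n! + a^2/(2!(1-ρ)) ]⁻¹
  Σ = a^0/0! + a^1/1! = 1.0000 + 0.6667 = 1.6667
  a^2/(2!(1-ρ)) = 0.4444/(2 × 0.6667) = 0.3333
  P₀ = 1/(1.6667 + 0.3333) = 0.5000
  Lq = P₀·a^2·ρ / (2!(1-ρ)²) = 0.50000 × 0.44444 × 0.33333 / (2 × 0.44444) = 0.08333
  Wq_B = Lq/λ = 0.083333/9.6 = 0.008681
  W_B = Wq_B + 1/μ = 0.008681 + 0.06944 = 0.07812

Since W_B = 0.07812 < W_A = 0.09709, Option B (multiple servers) has the shorter time in system.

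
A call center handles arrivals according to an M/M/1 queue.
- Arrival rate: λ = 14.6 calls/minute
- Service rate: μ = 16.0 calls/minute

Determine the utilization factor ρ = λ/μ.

Server utilization: ρ = λ/μ
ρ = 14.6/16.0 = 0.9125
The server is busy 91.25% of the time.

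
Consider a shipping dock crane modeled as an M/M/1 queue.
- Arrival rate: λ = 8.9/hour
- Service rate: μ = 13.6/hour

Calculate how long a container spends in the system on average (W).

First, compute utilization: ρ = λ/μ = 8.9/13.6 = 0.6544
For M/M/1: W = 1/(μ-λ)
W = 1/(13.6-8.9) = 1/4.70
W = 0.2128 hours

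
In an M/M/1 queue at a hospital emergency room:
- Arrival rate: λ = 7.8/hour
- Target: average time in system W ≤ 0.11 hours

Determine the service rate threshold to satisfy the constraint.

For M/M/1: W = 1/(μ-λ)
Need W ≤ 0.11, so 1/(μ-λ) ≤ 0.11
μ - λ ≥ 1/0.11 = 9.0909
μ ≥ 7.8 + 9.0909 = 16.8909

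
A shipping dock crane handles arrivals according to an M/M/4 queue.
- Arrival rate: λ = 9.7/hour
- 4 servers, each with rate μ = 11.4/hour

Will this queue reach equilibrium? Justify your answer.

Stability requires ρ = λ/(cμ) < 1
ρ = 9.7/(4 × 11.4) = 9.7/45.60 = 0.2127
Since 0.2127 < 1, the system is STABLE.
The servers are busy 21.27% of the time.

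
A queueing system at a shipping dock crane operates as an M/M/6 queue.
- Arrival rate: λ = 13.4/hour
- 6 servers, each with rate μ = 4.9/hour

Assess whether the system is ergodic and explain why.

Stability requires ρ = λ/(cμ) < 1
ρ = 13.4/(6 × 4.9) = 13.4/29.40 = 0.4558
Since 0.4558 < 1, the system is STABLE.
The servers are busy 45.58% of the time.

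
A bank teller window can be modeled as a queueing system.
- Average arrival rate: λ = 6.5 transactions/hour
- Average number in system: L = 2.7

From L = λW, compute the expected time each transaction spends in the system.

Little's Law: L = λW, so W = L/λ
W = 2.7/6.5 = 0.4154 hours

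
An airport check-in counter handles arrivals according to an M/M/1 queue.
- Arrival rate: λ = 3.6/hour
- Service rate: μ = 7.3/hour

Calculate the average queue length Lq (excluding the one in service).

ρ = λ/μ = 3.6/7.3 = 0.4932
For M/M/1: Lq = λ²/(μ(μ-λ))
Lq = 12.96/(7.3 × 3.70)
Lq = 0.4798 passengers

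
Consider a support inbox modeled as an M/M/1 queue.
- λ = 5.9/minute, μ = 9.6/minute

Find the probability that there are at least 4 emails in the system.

ρ = λ/μ = 5.9/9.6 = 0.6146
P(N ≥ n) = ρⁿ
P(N ≥ 4) = 0.6146^4
P(N ≥ 4) = 0.1427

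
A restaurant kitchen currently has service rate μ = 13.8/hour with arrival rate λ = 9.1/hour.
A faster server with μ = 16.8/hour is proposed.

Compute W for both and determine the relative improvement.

System 1: ρ₁ = 9.1/13.8 = 0.6594, W₁ = 1/(13.8-9.1) = 0.2128
System 2: ρ₂ = 9.1/16.8 = 0.5417, W₂ = 1/(16.8-9.1) = 0.1299
Improvement: (W₁-W₂)/W₁ = (0.2128-0.1299)/0.2128 = 38.96%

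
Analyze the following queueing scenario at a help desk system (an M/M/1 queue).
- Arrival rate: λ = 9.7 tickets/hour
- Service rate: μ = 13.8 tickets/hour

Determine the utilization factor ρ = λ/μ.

Server utilization: ρ = λ/μ
ρ = 9.7/13.8 = 0.7029
The server is busy 70.29% of the time.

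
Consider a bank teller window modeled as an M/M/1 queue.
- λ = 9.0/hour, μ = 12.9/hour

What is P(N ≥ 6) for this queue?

ρ = λ/μ = 9.0/12.9 = 0.6977
P(N ≥ n) = ρⁿ
P(N ≥ 6) = 0.6977^6
P(N ≥ 6) = 0.1153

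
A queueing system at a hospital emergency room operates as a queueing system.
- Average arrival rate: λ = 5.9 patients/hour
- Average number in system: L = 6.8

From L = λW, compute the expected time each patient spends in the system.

Little's Law: L = λW, so W = L/λ
W = 6.8/5.9 = 1.1525 hours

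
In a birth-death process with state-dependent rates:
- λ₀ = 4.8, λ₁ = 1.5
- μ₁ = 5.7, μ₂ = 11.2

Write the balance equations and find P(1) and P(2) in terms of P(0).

Balance equations:
State 0: λ₀P₀ = μ₁P₁ → P₁ = (λ₀/μ₁)P₀ = (4.8/5.7)P₀ = 0.8421P₀
State 1: P₂ = (λ₀λ₁)/(μ₁μ₂)P₀ = (4.8×1.5)/(5.7×11.2)P₀ = 0.1128P₀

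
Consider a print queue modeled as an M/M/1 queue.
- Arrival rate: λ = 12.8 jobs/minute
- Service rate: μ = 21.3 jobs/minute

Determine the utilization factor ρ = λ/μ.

Server utilization: ρ = λ/μ
ρ = 12.8/21.3 = 0.6009
The server is busy 60.09% of the time.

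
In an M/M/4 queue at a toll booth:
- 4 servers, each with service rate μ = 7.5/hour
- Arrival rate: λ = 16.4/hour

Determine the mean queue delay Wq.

Traffic intensity: ρ = λ/(cμ) = 16.4/(4×7.5) = 0.5467
Since ρ = 0.5467 < 1, system is stable.
Offered load a = λ/μ = cρ = 16.4/7.5 = 2.1867
P₀ = [ Σₙ₌₀^3 aⁿ/n! + a^4/(4!(1-ρ)) ]⁻¹
Σ = a^0/0! + a^1/1! + a^2/2! + a^3/3! = 1.00000 + 2.18667 + 2.39076 + 1.74260 = 7.3200
a^4/(4!(1-ρ)) = 22.8628/(24 × 0.45333) = 2.1014
P₀ = 1/(7.3200 + 2.1014) = 0.1061
Lq = P₀·a^4·ρ / (4!(1-ρ)²) = 0.10614 × 22.8628 × 0.54667 / (24 × 0.20551) = 0.2690
Wq = Lq/λ = 0.2690/16.4 = 0.01640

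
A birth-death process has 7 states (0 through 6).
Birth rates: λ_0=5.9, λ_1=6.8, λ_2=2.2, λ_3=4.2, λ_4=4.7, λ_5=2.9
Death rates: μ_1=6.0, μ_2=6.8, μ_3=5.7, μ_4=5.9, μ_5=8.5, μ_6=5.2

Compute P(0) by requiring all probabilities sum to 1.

Ratios P(n)/P(0) = (λ₀···λₙ₋₁)/(μ₁···μₙ):
P(1)/P(0) = (5.9)/(6.0) = 0.98333
P(2)/P(0) = (5.9×6.8)/(6.0×6.8) = 0.98333
P(3)/P(0) = (5.9×6.8×2.2)/(6.0×6.8×5.7) = 0.37953
P(4)/P(0) = (5.9×6.8×2.2×4.2)/(6.0×6.8×5.7×5.9) = 0.27018
P(5)/P(0) = (5.9×6.8×2.2×4.2×4.7)/(6.0×6.8×5.7×5.9×8.5) = 0.14939
P(6)/P(0) = (5.9×6.8×2.2×4.2×4.7×2.9)/(6.0×6.8×5.7×5.9×8.5×5.2) = 0.083314

Normalization: ∑ P(n) = 1
P(0) × (1.0000 + 0.98333 + 0.98333 + 0.37953 + 0.27018 + 0.14939 + 0.083314) = 1
P(0) × 3.8491 = 1
P(0) = 1/3.8491 = 0.2598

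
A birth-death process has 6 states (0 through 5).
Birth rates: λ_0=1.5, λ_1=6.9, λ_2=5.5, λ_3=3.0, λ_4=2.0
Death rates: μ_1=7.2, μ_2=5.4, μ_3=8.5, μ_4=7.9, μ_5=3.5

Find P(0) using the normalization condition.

Ratios P(n)/P(0) = (λ₀···λₙ₋₁)/(μ₁···μₙ):
P(1)/P(0) = (1.5)/(7.2) = 0.20833
P(2)/P(0) = (1.5×6.9)/(7.2×5.4) = 0.26620
P(3)/P(0) = (1.5×6.9×5.5)/(7.2×5.4×8.5) = 0.17225
P(4)/P(0) = (1.5×6.9×5.5×3.0)/(7.2×5.4×8.5×7.9) = 0.065411
P(5)/P(0) = (1.5×6.9×5.5×3.0×2.0)/(7.2×5.4×8.5×7.9×3.5) = 0.037378

Normalization: ∑ P(n) = 1
P(0) × (1.0000 + 0.20833 + 0.26620 + 0.17225 + 0.065411 + 0.037378) = 1
P(0) × 1.7496 = 1
P(0) = 1/1.7496 = 0.5716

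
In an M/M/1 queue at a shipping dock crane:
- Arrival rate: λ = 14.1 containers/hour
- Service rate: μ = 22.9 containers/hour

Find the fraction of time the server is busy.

Server utilization: ρ = λ/μ
ρ = 14.1/22.9 = 0.6157
The server is busy 61.57% of the time.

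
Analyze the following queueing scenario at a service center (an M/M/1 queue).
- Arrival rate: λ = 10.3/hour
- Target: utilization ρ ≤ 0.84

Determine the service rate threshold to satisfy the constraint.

ρ = λ/μ, so μ = λ/ρ
μ ≥ 10.3/0.84 = 12.2619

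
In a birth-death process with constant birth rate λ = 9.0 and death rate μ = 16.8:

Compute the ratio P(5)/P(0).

For constant rates: P(n)/P(0) = (λ/μ)^n
P(5)/P(0) = (9.0/16.8)^5 = 0.5357^5 = 0.04412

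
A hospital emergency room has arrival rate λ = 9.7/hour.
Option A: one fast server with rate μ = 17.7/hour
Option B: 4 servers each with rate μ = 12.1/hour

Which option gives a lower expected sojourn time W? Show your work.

Option A: single server μ = 17.7 (M/M/1)
  ρ_A = 9.7/17.7 = 0.5480
  W_A = 1/(μ-λ) = 1/(17.7-9.7) = 1/8.00 = 0.1250

Option B: 4 servers μ = 12.1 (M/M/4)
  ρ_B = λ/(cμ) = 9.7/(4×12.1) = 0.2004
  Offered load a = λ/μ = cρ = 9.7/12.1 = 0.8017
  P₀ = [ Σₙ₌₀^3 aⁿ/n! + a^4/(4!(1-ρ)) ]⁻¹
  Σ = a^0/0! + a^1/1! + a^2/2! + a^3/3! = 1.0000 + 0.80165 + 0.32132 + 0.085863 = 2.2088
  a^4/(4!(1-ρ)) = 0.4130/(24 × 0.7996) = 0.02152
  P₀ = 1/(2.2088 + 0.02152) = 0.4484
  Lq = P₀·a^4·ρ / (4!(1-ρ)²) = 0.4484 × 0.4130 × 0.2004 / (24 × 0.6393) = 0.002419
  Wq_B = Lq/λ = 0.0024185/9.7 = 0.0002493
  W_B = Wq_B + 1/μ = 0.0002493 + 0.08264 = 0.08289

Since W_B = 0.08289 < W_A = 0.1250, Option B (multiple servers) has the shorter time in system.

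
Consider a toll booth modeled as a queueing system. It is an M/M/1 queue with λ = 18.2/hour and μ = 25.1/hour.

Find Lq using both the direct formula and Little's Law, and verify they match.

Method 1 (direct): Lq = λ²/(μ(μ-λ)) = 331.24/(25.1 × 6.90) = 1.9126

Method 2 (Little's Law):
W = 1/(μ-λ) = 1/6.90 = 0.14493
Wq = W - 1/μ = 0.14493 - 0.039841 = 0.10509
Lq = λWq = 18.2 × 0.10509 = 1.9126 ✔ (matches Method 1)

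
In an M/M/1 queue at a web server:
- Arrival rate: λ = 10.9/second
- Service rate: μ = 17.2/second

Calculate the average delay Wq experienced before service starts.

First, compute utilization: ρ = λ/μ = 10.9/17.2 = 0.6337
For M/M/1: Wq = λ/(μ(μ-λ))
Wq = 10.9/(17.2 × (17.2-10.9))
Wq = 10.9/(17.2 × 6.30)
Wq = 0.1006 seconds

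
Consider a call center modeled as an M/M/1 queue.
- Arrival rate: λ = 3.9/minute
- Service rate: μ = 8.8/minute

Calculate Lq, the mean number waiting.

ρ = λ/μ = 3.9/8.8 = 0.4432
For M/M/1: Lq = λ²/(μ(μ-λ))
Lq = 15.21/(8.8 × 4.90)
Lq = 0.3527 calls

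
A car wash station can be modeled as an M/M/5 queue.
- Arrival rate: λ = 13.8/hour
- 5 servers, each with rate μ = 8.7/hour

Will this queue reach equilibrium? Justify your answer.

Stability requires ρ = λ/(cμ) < 1
ρ = 13.8/(5 × 8.7) = 13.8/43.50 = 0.3172
Since 0.3172 < 1, the system is STABLE.
The servers are busy 31.72% of the time.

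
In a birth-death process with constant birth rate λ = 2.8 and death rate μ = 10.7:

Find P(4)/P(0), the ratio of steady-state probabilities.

For constant rates: P(n)/P(0) = (λ/μ)^n
P(4)/P(0) = (2.8/10.7)^4 = 0.26168^4 = 0.004689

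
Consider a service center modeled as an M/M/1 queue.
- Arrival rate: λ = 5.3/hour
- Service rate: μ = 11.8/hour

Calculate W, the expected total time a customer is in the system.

First, compute utilization: ρ = λ/μ = 5.3/11.8 = 0.4492
For M/M/1: W = 1/(μ-λ)
W = 1/(11.8-5.3) = 1/6.50
W = 0.1538 hours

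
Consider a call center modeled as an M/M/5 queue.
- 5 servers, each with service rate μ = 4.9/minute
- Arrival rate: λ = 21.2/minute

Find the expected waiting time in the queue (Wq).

Traffic intensity: ρ = λ/(cμ) = 21.2/(5×4.9) = 0.8653
Since ρ = 0.8653 < 1, system is stable.
Offered load a = λ/μ = cρ = 21.2/4.9 = 4.3265
P₀ = [ Σₙ₌₀^4 aⁿ/n! + a^5/(5!(1-ρ)) ]⁻¹
Σ = a^0/0! + a^1/1! + a^2/2! + a^3/3! + a^4/4! = 1.00000 + 4.32653 + 9.35943 + 13.4980 + 14.5998 = 42.7838
a^5/(5!(1-ρ)) = 1515.9990/(120 × 0.1346939) = 93.7929
P₀ = 1/(42.7838 + 93.7929) = 0.007322
Lq = P₀·a^5·ρ / (5!(1-ρ)²) = 0.00732190 × 1515.9990 × 0.865306 / (120 × 0.0181424) = 4.4118
Wq = Lq/λ = 4.4118/21.2 = 0.2081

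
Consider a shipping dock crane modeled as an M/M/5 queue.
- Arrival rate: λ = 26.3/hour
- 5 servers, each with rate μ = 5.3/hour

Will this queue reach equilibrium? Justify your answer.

Stability requires ρ = λ/(cμ) < 1
ρ = 26.3/(5 × 5.3) = 26.3/26.50 = 0.9925
Since 0.9925 < 1, the system is STABLE.
The servers are busy 99.25% of the time.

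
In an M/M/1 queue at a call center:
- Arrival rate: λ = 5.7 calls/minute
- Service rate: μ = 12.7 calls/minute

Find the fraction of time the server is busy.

Server utilization: ρ = λ/μ
ρ = 5.7/12.7 = 0.4488
The server is busy 44.88% of the time.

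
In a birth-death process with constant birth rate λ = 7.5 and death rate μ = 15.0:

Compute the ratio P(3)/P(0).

For constant rates: P(n)/P(0) = (λ/μ)^n
P(3)/P(0) = (7.5/15.0)^3 = 0.5000^3 = 0.1250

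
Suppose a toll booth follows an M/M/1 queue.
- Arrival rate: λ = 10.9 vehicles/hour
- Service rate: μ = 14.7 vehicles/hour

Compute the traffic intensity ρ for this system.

Server utilization: ρ = λ/μ
ρ = 10.9/14.7 = 0.7415
The server is busy 74.15% of the time.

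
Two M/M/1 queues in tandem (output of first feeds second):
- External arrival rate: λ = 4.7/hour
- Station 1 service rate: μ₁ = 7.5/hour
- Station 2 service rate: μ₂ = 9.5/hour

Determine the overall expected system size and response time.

By Jackson's theorem, each station behaves as independent M/M/1.
Station 1: ρ₁ = 4.7/7.5 = 0.6267, L₁ = ρ₁/(1-ρ₁) = λ/(μ₁-λ) = 4.7/2.80 = 1.67857
Station 2: ρ₂ = 4.7/9.5 = 0.4947, L₂ = ρ₂/(1-ρ₂) = λ/(μ₂-λ) = 4.7/4.80 = 0.979167
Total: L = L₁ + L₂ = 1.67857 + 0.979167 = 2.6577
W = L/λ = 2.6577/4.7 = 0.5655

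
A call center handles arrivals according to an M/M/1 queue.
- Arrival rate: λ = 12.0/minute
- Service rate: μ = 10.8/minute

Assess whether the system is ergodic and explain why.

Stability requires ρ = λ/(cμ) < 1
ρ = 12.0/(1 × 10.8) = 12.0/10.80 = 1.1111
Since 1.1111 ≥ 1, the system is UNSTABLE.
Queue grows without bound. Need μ > λ = 12.0.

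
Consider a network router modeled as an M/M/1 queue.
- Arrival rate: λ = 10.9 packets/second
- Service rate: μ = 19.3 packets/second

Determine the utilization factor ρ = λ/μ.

Server utilization: ρ = λ/μ
ρ = 10.9/19.3 = 0.5648
The server is busy 56.48% of the time.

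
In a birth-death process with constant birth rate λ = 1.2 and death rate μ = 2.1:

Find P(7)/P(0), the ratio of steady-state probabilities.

For constant rates: P(n)/P(0) = (λ/μ)^n
P(7)/P(0) = (1.2/2.1)^7 = 0.5714^7 = 0.01989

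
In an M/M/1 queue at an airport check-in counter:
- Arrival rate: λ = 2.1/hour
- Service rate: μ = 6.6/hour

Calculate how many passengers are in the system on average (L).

ρ = λ/μ = 2.1/6.6 = 0.3182
For M/M/1: L = λ/(μ-λ)
L = 2.1/(6.6-2.1) = 2.1/4.50
L = 0.4667 passengers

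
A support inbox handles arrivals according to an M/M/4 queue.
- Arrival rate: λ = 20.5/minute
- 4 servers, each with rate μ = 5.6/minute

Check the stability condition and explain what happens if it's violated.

Stability requires ρ = λ/(cμ) < 1
ρ = 20.5/(4 × 5.6) = 20.5/22.40 = 0.9152
Since 0.9152 < 1, the system is STABLE.
The servers are busy 91.52% of the time.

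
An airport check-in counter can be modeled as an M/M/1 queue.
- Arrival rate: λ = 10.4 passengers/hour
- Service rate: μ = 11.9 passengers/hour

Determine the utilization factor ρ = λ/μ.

Server utilization: ρ = λ/μ
ρ = 10.4/11.9 = 0.8739
The server is busy 87.39% of the time.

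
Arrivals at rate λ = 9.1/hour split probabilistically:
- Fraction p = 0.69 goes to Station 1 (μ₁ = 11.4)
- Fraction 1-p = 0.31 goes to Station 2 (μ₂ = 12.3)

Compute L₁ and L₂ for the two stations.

Effective rates: λ₁ = 9.1×0.69 = 6.279, λ₂ = 9.1×0.31 = 2.821
Station 1: ρ₁ = 6.279/11.4 = 0.55079, L₁ = ρ₁/(1-ρ₁) = 0.55079/(1-0.55079) = 1.2261
Station 2: ρ₂ = 2.821/12.3 = 0.22935, L₂ = ρ₂/(1-ρ₂) = 0.22935/(1-0.22935) = 0.2976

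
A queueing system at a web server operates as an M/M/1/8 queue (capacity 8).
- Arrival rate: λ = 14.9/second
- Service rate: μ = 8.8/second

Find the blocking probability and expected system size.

ρ = λ/μ = 14.9/8.8 = 1.6932
P₀ = (1-ρ)/(1-ρ^(K+1)) = (1-1.6932)/(1-1.6932^9) = -0.6932/-113.3864 = 0.006114
P_K = P₀×ρ^K = 0.006114 × 1.6932^8 = 0.006114 × 67.5563 = 0.4130
Blocking probability P_8 = 0.4130 (41.30%)
L = ρ[1 - (K+1)ρ^K + Kρ^(K+1)] / [(1-ρ)(1-ρ^(K+1))]
L = 1.6932 × (1 - 9×67.5563 + 8×114.3864) / ((1 - 1.6932) × (1 - 114.3864)) = 6.6368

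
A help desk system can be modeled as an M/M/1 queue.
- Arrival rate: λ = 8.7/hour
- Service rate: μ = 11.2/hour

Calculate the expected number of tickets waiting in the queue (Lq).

ρ = λ/μ = 8.7/11.2 = 0.7768
For M/M/1: Lq = λ²/(μ(μ-λ))
Lq = 75.69/(11.2 × 2.50)
Lq = 2.7032 tickets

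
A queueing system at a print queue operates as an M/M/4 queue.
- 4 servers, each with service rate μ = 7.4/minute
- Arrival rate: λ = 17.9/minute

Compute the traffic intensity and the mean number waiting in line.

Traffic intensity: ρ = λ/(cμ) = 17.9/(4×7.4) = 0.6047
Since ρ = 0.6047 < 1, system is stable.
Offered load a = λ/μ = cρ = 17.9/7.4 = 2.4189
P₀ = [ Σₙ₌₀^3 aⁿ/n! + a^4/(4!(1-ρ)) ]⁻¹
Σ = a^0/0! + a^1/1! + a^2/2! + a^3/3! = 1.0000 + 2.4189 + 2.9256 + 2.3589 = 8.7034
a^4/(4!(1-ρ)) = 34.2362/(24 × 0.39527) = 3.6089
P₀ = 1/(8.7034 + 3.6089) = 0.08122
Lq = P₀·a^4·ρ / (4!(1-ρ)²) = 0.081219 × 34.2362 × 0.60473 / (24 × 0.15624) = 0.4484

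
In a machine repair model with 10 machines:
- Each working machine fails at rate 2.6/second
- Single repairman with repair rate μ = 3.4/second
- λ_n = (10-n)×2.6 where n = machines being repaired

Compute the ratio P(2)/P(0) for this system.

P(2)/P(0) = ∏_{i=0}^{2-1} λ_i/μ_{i+1}
= (10-0)×2.6/3.4 × (10-1)×2.6/3.4
= 52.6298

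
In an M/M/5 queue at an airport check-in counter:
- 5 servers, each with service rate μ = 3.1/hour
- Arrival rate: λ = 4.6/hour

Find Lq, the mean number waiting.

Traffic intensity: ρ = λ/(cμ) = 4.6/(5×3.1) = 0.2968
Since ρ = 0.2968 < 1, system is stable.
Offered load a = λ/μ = cρ = 4.6/3.1 = 1.4839
P₀ = [ Σₙ₌₀^4 aⁿ/n! + a^5/(5!(1-ρ)) ]⁻¹
Σ = a^0/0! + a^1/1! + a^2/2! + a^3/3! + a^4/4! = 1.0000 + 1.4839 + 1.1009 + 0.54455 + 0.20201 = 4.3314
a^5/(5!(1-ρ)) = 7.1942/(120 × 0.70323) = 0.08525
P₀ = 1/(4.3314 + 0.08525) = 0.2264
Lq = P₀·a^5·ρ / (5!(1-ρ)²) = 0.22642 × 7.1942 × 0.29677 / (120 × 0.49453) = 0.008146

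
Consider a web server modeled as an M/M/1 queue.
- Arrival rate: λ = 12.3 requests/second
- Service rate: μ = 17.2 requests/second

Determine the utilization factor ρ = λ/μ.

Server utilization: ρ = λ/μ
ρ = 12.3/17.2 = 0.7151
The server is busy 71.51% of the time.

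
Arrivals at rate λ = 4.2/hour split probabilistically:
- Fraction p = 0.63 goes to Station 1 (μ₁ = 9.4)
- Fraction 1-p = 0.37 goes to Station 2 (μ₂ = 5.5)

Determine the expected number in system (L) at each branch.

Effective rates: λ₁ = 4.2×0.63 = 2.646, λ₂ = 4.2×0.37 = 1.554
Station 1: ρ₁ = 2.646/9.4 = 0.2815, L₁ = ρ₁/(1-ρ₁) = 0.2815/(1-0.2815) = 0.3918
Station 2: ρ₂ = 1.554/5.5 = 0.28255, L₂ = ρ₂/(1-ρ₂) = 0.28255/(1-0.28255) = 0.3938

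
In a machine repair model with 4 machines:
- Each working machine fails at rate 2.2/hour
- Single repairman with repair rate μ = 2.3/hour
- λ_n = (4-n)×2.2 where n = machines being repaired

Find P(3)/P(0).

P(3)/P(0) = ∏_{i=0}^{3-1} λ_i/μ_{i+1}
= (4-0)×2.2/2.3 × (4-1)×2.2/2.3 × (4-2)×2.2/2.3
= 21.0037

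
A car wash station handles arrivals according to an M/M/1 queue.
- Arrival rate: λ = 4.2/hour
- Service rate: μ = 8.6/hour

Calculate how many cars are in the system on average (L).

ρ = λ/μ = 4.2/8.6 = 0.4884
For M/M/1: L = λ/(μ-λ)
L = 4.2/(8.6-4.2) = 4.2/4.40
L = 0.9545 cars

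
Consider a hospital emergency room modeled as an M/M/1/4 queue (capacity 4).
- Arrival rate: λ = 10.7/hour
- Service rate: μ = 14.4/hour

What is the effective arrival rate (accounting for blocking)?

ρ = λ/μ = 10.7/14.4 = 0.74306
P₀ = (1-ρ)/(1-ρ^(K+1)) = (1-0.74306)/(1-0.74306^5) = 0.25694/0.77347 = 0.3322
P_K = P₀×ρ^K = 0.3322 × 0.74306^4 = 0.3322 × 0.3049 = 0.1013
λ_eff = λ(1-P_K) = 10.7 × (1 - 0.10127) = 10.7 × 0.89873 = 9.6164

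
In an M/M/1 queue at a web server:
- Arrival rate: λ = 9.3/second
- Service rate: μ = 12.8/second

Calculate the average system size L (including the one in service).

ρ = λ/μ = 9.3/12.8 = 0.7266
For M/M/1: L = λ/(μ-λ)
L = 9.3/(12.8-9.3) = 9.3/3.50
L = 2.6571 requests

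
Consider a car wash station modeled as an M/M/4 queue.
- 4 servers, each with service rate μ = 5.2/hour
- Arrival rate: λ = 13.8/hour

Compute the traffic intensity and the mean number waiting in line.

Traffic intensity: ρ = λ/(cμ) = 13.8/(4×5.2) = 0.6635
Since ρ = 0.6635 < 1, system is stable.
Offered load a = λ/μ = cρ = 13.8/5.2 = 2.6538
P₀ = [ Σₙ₌₀^3 aⁿ/n! + a^4/(4!(1-ρ)) ]⁻¹
Σ = a^0/0! + a^1/1! + a^2/2! + a^3/3! = 1.00000 + 2.65385 + 3.52145 + 3.11513 = 10.2904
a^4/(4!(1-ρ)) = 49.6024/(24 × 0.336538) = 6.1413
P₀ = 1/(10.2904 + 6.1413) = 0.06086
Lq = P₀·a^4·ρ / (4!(1-ρ)²) = 0.060858 × 49.6024 × 0.66346 / (24 × 0.11326) = 0.7368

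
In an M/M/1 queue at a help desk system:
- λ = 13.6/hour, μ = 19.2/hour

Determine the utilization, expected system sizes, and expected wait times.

Step 1: ρ = λ/μ = 13.6/19.2 = 0.7083
Step 2: L = λ/(μ-λ) = 13.6/5.60 = 2.4286
Step 3: Lq = λ²/(μ(μ-λ)) = 184.96/(19.2×5.60) = 1.7202
Step 4: W = 1/(μ-λ) = 1/5.60 = 0.17857
Step 5: Wq = λ/(μ(μ-λ)) = 13.6/(19.2×5.60) = 0.1265
Step 6: P(0) = 1-ρ = 0.2917
Verify: L = λW = 13.6×0.17857 = 2.4286 ✔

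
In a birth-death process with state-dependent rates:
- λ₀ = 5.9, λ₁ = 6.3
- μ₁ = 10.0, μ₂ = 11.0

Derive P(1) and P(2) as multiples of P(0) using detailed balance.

Balance equations:
State 0: λ₀P₀ = μ₁P₁ → P₁ = (λ₀/μ₁)P₀ = (5.9/10.0)P₀ = 0.5900P₀
State 1: P₂ = (λ₀λ₁)/(μ₁μ₂)P₀ = (5.9×6.3)/(10.0×11.0)P₀ = 0.3379P₀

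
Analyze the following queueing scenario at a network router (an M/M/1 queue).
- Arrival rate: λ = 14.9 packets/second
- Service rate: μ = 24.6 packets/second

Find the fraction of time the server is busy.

Server utilization: ρ = λ/μ
ρ = 14.9/24.6 = 0.6057
The server is busy 60.57% of the time.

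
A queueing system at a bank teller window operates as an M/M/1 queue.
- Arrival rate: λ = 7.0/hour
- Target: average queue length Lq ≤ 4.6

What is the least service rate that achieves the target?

For M/M/1: Lq = λ²/(μ(μ-λ))
Need Lq ≤ 4.6, i.e. μ(μ-λ) ≥ λ²/4.6
μ² - 7.0μ - 49.00/4.6 ≥ 0  →  μ² - 7.0μ - 10.65217 ≥ 0
Quadratic formula (positive root): μ = [λ + √(λ² + 4×10.65217)]/2
Discriminant: 49.00 + 4×10.65217 = 91.6087, √91.6087 = 9.5712
μ ≥ (7.0 + 9.5712)/2 = 8.2856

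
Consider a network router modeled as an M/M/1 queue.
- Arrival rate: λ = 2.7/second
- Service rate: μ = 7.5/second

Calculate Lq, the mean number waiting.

ρ = λ/μ = 2.7/7.5 = 0.3600
For M/M/1: Lq = λ²/(μ(μ-λ))
Lq = 7.29/(7.5 × 4.80)
Lq = 0.2025 packets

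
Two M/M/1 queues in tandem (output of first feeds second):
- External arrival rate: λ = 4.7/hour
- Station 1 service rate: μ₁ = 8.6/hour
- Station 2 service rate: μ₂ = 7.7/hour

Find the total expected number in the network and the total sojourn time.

By Jackson's theorem, each station behaves as independent M/M/1.
Station 1: ρ₁ = 4.7/8.6 = 0.5465, L₁ = ρ₁/(1-ρ₁) = λ/(μ₁-λ) = 4.7/3.90 = 1.2051
Station 2: ρ₂ = 4.7/7.7 = 0.6104, L₂ = ρ₂/(1-ρ₂) = λ/(μ₂-λ) = 4.7/3.00 = 1.5667
Total: L = L₁ + L₂ = 1.2051 + 1.5667 = 2.7718
W = L/λ = 2.7718/4.7 = 0.5897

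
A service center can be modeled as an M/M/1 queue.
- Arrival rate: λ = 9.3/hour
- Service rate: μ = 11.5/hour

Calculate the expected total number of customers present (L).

ρ = λ/μ = 9.3/11.5 = 0.8087
For M/M/1: L = λ/(μ-λ)
L = 9.3/(11.5-9.3) = 9.3/2.20
L = 4.2273 customers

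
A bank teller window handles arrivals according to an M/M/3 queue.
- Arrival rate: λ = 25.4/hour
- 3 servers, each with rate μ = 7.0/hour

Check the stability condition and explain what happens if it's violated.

Stability requires ρ = λ/(cμ) < 1
ρ = 25.4/(3 × 7.0) = 25.4/21.00 = 1.2095
Since 1.2095 ≥ 1, the system is UNSTABLE.
Need c > λ/μ = 25.4/7.0 = 3.63.
Minimum servers needed: c = 4.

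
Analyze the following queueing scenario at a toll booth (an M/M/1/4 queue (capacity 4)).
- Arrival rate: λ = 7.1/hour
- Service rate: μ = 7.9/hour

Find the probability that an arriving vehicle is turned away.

ρ = λ/μ = 7.1/7.9 = 0.89873
P₀ = (1-ρ)/(1-ρ^(K+1)) = (1-0.89873)/(1-0.89873^5) = 0.10127/0.41366 = 0.2448
P_K = P₀×ρ^K = 0.2448 × 0.89873^4 = 0.2448 × 0.6524 = 0.1597
Blocking probability = 15.97%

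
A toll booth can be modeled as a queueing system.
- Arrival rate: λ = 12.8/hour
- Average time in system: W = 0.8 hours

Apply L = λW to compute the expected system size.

Little's Law: L = λW
L = 12.8 × 0.8 = 10.2400 vehicles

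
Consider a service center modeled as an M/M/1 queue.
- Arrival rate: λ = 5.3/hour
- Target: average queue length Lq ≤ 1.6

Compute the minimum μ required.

For M/M/1: Lq = λ²/(μ(μ-λ))
Need Lq ≤ 1.6, i.e. μ(μ-λ) ≥ λ²/1.6
μ² - 5.3μ - 28.09/1.6 ≥ 0  →  μ² - 5.3μ - 17.55625 ≥ 0
Quadratic formula (positive root): μ = [λ + √(λ² + 4×17.55625)]/2
Discriminant: 28.09 + 4×17.55625 = 98.3150, √98.3150 = 9.9154
μ ≥ (5.3 + 9.9154)/2 = 7.6077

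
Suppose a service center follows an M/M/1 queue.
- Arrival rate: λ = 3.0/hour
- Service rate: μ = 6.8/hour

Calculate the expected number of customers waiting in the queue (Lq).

ρ = λ/μ = 3.0/6.8 = 0.4412
For M/M/1: Lq = λ²/(μ(μ-λ))
Lq = 9.00/(6.8 × 3.80)
Lq = 0.3483 customers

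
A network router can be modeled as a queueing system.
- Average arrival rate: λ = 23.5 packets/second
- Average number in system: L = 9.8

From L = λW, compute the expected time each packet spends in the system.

Little's Law: L = λW, so W = L/λ
W = 9.8/23.5 = 0.4170 seconds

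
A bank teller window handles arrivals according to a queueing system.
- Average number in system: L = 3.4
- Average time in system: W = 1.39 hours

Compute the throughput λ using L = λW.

Little's Law: L = λW, so λ = L/W
λ = 3.4/1.39 = 2.4460 transactions/hour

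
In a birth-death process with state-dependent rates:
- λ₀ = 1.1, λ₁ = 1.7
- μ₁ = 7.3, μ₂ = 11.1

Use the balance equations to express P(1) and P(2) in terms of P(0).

Balance equations:
State 0: λ₀P₀ = μ₁P₁ → P₁ = (λ₀/μ₁)P₀ = (1.1/7.3)P₀ = 0.1507P₀
State 1: P₂ = (λ₀λ₁)/(μ₁μ₂)P₀ = (1.1×1.7)/(7.3×11.1)P₀ = 0.02308P₀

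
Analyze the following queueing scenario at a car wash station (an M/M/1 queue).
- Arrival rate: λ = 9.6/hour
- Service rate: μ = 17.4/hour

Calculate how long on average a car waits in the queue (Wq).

First, compute utilization: ρ = λ/μ = 9.6/17.4 = 0.5517
For M/M/1: Wq = λ/(μ(μ-λ))
Wq = 9.6/(17.4 × (17.4-9.6))
Wq = 9.6/(17.4 × 7.80)
Wq = 0.07073 hours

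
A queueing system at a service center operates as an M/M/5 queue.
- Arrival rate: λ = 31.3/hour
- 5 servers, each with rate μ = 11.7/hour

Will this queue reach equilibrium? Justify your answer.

Stability requires ρ = λ/(cμ) < 1
ρ = 31.3/(5 × 11.7) = 31.3/58.50 = 0.5350
Since 0.5350 < 1, the system is STABLE.
The servers are busy 53.50% of the time.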